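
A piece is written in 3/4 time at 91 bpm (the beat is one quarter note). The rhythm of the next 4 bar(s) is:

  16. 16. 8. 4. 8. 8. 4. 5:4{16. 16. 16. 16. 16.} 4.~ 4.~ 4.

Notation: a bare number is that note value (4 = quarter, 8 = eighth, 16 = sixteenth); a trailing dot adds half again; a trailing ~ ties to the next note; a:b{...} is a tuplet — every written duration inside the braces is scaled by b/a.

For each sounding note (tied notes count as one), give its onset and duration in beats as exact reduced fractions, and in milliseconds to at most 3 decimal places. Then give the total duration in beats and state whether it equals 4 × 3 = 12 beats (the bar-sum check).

1) 0.0ms=0b +247.253ms=3/8b
2) 247.253ms=3/8b +247.253ms=3/8b
3) 494.505ms=3/4b +494.505ms=3/4b
4) 989.011ms=3/2b +989.011ms=3/2b
5) 1978.022ms=3b +494.505ms=3/4b
6) 2472.527ms=15/4b +494.505ms=3/4b
7) 2967.033ms=9/2b +989.011ms=3/2b
8) 3956.044ms=6b +197.802ms=3/10b
9) 4153.846ms=63/10b +197.802ms=3/10b
10) 4351.648ms=33/5b +197.802ms=3/10b
11) 4549.451ms=69/10b +197.802ms=3/10b
12) 4747.253ms=36/5b +197.802ms=3/10b
13) 4945.055ms=15/2b +2967.033ms=9/2b
Σ=12b of 12 (91bpm 3/4) — PASS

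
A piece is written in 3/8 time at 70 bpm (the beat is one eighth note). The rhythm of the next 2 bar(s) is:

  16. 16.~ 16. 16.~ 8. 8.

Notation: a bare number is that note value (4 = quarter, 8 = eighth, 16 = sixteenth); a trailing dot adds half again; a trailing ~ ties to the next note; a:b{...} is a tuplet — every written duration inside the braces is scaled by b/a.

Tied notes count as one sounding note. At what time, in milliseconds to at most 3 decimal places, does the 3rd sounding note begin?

note 3 onset = 9/4b = 1928.571ms

1. 0.0ms @ 0 + 642.857ms (3/4)
2. 642.857ms @ 3/4 + 1285.714ms (3/2)
3. 1928.571ms @ 9/4 + 1928.571ms (9/4)
4. 3857.143ms @ 9/2 + 1285.714ms (3/2)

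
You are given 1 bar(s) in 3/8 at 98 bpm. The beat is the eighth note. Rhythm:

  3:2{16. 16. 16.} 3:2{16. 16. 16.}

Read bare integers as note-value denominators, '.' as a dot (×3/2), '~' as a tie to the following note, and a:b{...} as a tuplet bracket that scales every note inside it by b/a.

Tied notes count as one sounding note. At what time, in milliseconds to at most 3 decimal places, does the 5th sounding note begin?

note 5 onset = 2b = 1224.49ms

1. 0.0ms @ 0 + 306.122ms (1/2)
2. 306.122ms @ 1/2 + 306.122ms (1/2)
3. 612.245ms @ 1 + 306.122ms (1/2)
4. 918.367ms @ 3/2 + 306.122ms (1/2)
5. 1224.49ms @ 2 + 306.122ms (1/2)
6. 1530.612ms @ 5/2 + 306.122ms (1/2)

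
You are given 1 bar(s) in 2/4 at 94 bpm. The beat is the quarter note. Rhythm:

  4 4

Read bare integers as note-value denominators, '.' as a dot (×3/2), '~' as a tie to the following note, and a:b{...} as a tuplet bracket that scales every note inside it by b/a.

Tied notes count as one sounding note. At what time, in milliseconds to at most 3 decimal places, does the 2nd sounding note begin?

note 2 onset = 1b = 638.298ms

1. 0.0ms @ 0 + 638.298ms (1)
2. 638.298ms @ 1 + 638.298ms (1)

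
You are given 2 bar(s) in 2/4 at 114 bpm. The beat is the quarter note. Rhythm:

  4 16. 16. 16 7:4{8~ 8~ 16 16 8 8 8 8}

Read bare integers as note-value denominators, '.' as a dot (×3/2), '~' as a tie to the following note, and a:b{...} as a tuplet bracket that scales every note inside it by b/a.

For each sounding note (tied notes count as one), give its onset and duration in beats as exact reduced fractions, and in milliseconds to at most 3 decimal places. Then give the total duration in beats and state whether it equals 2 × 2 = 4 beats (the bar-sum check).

1) 0.0ms=0b +526.316ms=1b
2) 526.316ms=1b +197.368ms=3/8b
3) 723.684ms=11/8b +197.368ms=3/8b
4) 921.053ms=7/4b +131.579ms=1/4b
5) 1052.632ms=2b +375.94ms=5/7b
6) 1428.571ms=19/7b +75.188ms=1/7b
7) 1503.759ms=20/7b +150.376ms=2/7b
8) 1654.135ms=22/7b +150.376ms=2/7b
9) 1804.511ms=24/7b +150.376ms=2/7b
10) 1954.887ms=26/7b +150.376ms=2/7b
Σ=4b of 4 (114bpm 2/4) — PASS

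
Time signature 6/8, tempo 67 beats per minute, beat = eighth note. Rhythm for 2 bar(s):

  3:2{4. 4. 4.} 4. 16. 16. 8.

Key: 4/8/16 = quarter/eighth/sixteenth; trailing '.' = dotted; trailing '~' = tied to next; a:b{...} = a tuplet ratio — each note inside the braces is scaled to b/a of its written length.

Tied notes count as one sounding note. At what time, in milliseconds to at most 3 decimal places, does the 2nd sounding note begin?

1. 0.0ms @ 0 + 1791.045ms (2)
2. 1791.045ms @ 2 + 1791.045ms (2)
3. 3582.09ms @ 4 + 1791.045ms (2)
4. 5373.134ms @ 6 + 2686.567ms (3)
5. 8059.701ms @ 9 + 671.642ms (3/4)
6. 8731.343ms @ 39/4 + 671.642ms (3/4)
7. 9402.985ms @ 21/2 + 1343.284ms (3/2)

note 2 onset = 2b = 1791.045ms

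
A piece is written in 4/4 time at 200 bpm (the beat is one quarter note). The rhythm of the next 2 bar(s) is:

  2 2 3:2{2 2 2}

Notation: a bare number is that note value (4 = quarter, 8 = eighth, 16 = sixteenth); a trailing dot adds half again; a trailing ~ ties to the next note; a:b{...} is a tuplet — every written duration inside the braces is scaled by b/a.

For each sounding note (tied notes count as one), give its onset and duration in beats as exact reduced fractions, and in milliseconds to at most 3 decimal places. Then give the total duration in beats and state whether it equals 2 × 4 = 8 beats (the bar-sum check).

1) 0.0ms=0b +600.0ms=2b
2) 600.0ms=2b +600.0ms=2b
3) 1200.0ms=4b +400.0ms=4/3b
4) 1600.0ms=16/3b +400.0ms=4/3b
5) 2000.0ms=20/3b +400.0ms=4/3b
Σ=8b of 8 (200bpm 4/4) — PASS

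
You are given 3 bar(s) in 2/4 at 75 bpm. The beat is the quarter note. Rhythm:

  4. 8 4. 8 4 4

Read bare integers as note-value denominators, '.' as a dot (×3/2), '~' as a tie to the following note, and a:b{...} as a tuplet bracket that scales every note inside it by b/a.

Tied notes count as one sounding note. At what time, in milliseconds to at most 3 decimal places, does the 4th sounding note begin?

note 4 onset = 7/2b = 2800.0ms

1. 0.0ms @ 0 + 1200.0ms (3/2)
2. 1200.0ms @ 3/2 + 400.0ms (1/2)
3. 1600.0ms @ 2 + 1200.0ms (3/2)
4. 2800.0ms @ 7/2 + 400.0ms (1/2)
5. 3200.0ms @ 4 + 800.0ms (1)
6. 4000.0ms @ 5 + 800.0ms (1)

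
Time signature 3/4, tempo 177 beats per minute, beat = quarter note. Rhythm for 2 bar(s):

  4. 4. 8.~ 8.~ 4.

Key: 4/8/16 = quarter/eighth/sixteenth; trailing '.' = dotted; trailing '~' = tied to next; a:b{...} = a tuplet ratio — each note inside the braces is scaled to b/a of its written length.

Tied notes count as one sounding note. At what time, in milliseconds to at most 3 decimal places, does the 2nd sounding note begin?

1. 0.0ms @ 0 + 508.475ms (3/2)
2. 508.475ms @ 3/2 + 508.475ms (3/2)
3. 1016.949ms @ 3 + 1016.949ms (3)

note 2 onset = 3/2b = 508.475ms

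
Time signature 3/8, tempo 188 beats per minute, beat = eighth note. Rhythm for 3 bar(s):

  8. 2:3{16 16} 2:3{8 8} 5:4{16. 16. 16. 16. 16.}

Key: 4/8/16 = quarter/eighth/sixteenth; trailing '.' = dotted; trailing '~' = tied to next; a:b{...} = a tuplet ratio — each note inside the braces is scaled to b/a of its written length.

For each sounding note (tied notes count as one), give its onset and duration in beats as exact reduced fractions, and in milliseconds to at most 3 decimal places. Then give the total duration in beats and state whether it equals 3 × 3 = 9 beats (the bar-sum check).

1) 0.0ms=0b +478.723ms=3/2b
2) 478.723ms=3/2b +239.362ms=3/4b
3) 718.085ms=9/4b +239.362ms=3/4b
4) 957.447ms=3b +478.723ms=3/2b
5) 1436.17ms=9/2b +478.723ms=3/2b
6) 1914.894ms=6b +191.489ms=3/5b
7) 2106.383ms=33/5b +191.489ms=3/5b
8) 2297.872ms=36/5b +191.489ms=3/5b
9) 2489.362ms=39/5b +191.489ms=3/5b
10) 2680.851ms=42/5b +191.489ms=3/5b
Σ=9b of 9 (188bpm 3/8) — PASS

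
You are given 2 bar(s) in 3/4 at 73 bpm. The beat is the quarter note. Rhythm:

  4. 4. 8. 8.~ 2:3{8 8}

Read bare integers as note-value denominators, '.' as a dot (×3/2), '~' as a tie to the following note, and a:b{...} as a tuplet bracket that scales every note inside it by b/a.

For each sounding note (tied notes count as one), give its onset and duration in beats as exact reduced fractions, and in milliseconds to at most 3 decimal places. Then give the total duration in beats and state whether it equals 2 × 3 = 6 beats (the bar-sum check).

1) 0.0ms=0b +1232.877ms=3/2b
2) 1232.877ms=3/2b +1232.877ms=3/2b
3) 2465.753ms=3b +616.438ms=3/4b
4) 3082.192ms=15/4b +1232.877ms=3/2b
5) 4315.068ms=21/4b +616.438ms=3/4b
Σ=6b of 6 (73bpm 3/4) — PASS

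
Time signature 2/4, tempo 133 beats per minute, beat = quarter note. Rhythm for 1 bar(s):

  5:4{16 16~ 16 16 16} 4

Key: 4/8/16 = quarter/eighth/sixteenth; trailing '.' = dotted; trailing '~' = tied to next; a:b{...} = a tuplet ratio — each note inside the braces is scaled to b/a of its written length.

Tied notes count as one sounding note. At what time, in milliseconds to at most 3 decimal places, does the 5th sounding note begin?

1. 0.0ms @ 0 + 90.226ms (1/5)
2. 90.226ms @ 1/5 + 180.451ms (2/5)
3. 270.677ms @ 3/5 + 90.226ms (1/5)
4. 360.902ms @ 4/5 + 90.226ms (1/5)
5. 451.128ms @ 1 + 451.128ms (1)

note 5 onset = 1b = 451.128ms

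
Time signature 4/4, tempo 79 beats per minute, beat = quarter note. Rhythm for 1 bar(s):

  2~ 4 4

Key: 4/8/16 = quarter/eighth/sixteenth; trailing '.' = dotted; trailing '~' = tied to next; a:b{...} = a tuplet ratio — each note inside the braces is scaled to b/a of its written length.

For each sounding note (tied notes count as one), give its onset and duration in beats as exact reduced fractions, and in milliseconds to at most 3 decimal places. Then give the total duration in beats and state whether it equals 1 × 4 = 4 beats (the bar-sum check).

1) 0.0ms=0b +2278.481ms=3b
2) 2278.481ms=3b +759.494ms=1b
Σ=4b of 4 (79bpm 4/4) — PASS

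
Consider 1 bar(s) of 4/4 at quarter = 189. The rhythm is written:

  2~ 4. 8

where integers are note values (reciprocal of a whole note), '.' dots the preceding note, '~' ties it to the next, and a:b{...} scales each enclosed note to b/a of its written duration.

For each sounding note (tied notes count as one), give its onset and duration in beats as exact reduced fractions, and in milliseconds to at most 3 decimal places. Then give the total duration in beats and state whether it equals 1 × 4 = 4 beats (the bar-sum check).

1) 0.0ms=0b +1111.111ms=7/2b
2) 1111.111ms=7/2b +158.73ms=1/2b
Σ=4b of 4 (189bpm 4/4) — PASS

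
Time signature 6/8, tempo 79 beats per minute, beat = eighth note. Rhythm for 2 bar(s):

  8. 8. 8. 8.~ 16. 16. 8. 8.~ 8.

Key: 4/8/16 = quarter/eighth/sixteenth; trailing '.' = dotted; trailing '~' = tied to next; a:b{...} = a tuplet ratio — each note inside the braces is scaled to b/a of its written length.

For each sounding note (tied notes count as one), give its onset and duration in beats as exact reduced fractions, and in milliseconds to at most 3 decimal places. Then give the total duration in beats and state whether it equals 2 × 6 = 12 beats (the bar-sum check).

1) 0.0ms=0b +1139.241ms=3/2b
2) 1139.241ms=3/2b +1139.241ms=3/2b
3) 2278.481ms=3b +1139.241ms=3/2b
4) 3417.722ms=9/2b +1708.861ms=9/4b
5) 5126.582ms=27/4b +569.62ms=3/4b
6) 5696.203ms=15/2b +1139.241ms=3/2b
7) 6835.443ms=9b +2278.481ms=3b
Σ=12b of 12 (79bpm 6/8) — PASS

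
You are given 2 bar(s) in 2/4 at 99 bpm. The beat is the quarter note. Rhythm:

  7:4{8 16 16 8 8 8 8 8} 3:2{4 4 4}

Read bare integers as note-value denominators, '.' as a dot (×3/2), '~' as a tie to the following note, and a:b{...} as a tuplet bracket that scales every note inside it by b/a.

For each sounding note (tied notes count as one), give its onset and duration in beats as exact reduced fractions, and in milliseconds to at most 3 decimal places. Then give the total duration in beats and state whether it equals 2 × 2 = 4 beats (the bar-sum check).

1) 0.0ms=0b +173.16ms=2/7b
2) 173.16ms=2/7b +86.58ms=1/7b
3) 259.74ms=3/7b +86.58ms=1/7b
4) 346.32ms=4/7b +173.16ms=2/7b
5) 519.481ms=6/7b +173.16ms=2/7b
6) 692.641ms=8/7b +173.16ms=2/7b
7) 865.801ms=10/7b +173.16ms=2/7b
8) 1038.961ms=12/7b +173.16ms=2/7b
9) 1212.121ms=2b +404.04ms=2/3b
10) 1616.162ms=8/3b +404.04ms=2/3b
11) 2020.202ms=10/3b +404.04ms=2/3b
Σ=4b of 4 (99bpm 2/4) — PASS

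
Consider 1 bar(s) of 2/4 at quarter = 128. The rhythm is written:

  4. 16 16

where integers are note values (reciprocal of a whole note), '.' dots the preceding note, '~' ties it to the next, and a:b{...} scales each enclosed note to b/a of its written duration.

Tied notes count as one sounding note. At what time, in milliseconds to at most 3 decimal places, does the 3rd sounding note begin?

note 3 onset = 7/4b = 820.312ms

1. 0.0ms @ 0 + 703.125ms (3/2)
2. 703.125ms @ 3/2 + 117.188ms (1/4)
3. 820.312ms @ 7/4 + 117.188ms (1/4)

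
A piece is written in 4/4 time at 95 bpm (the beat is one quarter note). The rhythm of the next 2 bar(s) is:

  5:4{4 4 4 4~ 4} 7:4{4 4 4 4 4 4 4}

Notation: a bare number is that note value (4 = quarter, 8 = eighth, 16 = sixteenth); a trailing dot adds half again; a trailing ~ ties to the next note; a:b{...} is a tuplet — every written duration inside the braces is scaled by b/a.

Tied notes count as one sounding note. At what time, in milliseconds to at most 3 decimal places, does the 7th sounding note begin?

note 7 onset = 36/7b = 3248.12ms

1. 0.0ms @ 0 + 505.263ms (4/5)
2. 505.263ms @ 4/5 + 505.263ms (4/5)
3. 1010.526ms @ 8/5 + 505.263ms (4/5)
4. 1515.789ms @ 12/5 + 1010.526ms (8/5)
5. 2526.316ms @ 4 + 360.902ms (4/7)
6. 2887.218ms @ 32/7 + 360.902ms (4/7)
7. 3248.12ms @ 36/7 + 360.902ms (4/7)
8. 3609.023ms @ 40/7 + 360.902ms (4/7)
9. 3969.925ms @ 44/7 + 360.902ms (4/7)
10. 4330.827ms @ 48/7 + 360.902ms (4/7)
11. 4691.729ms @ 52/7 + 360.902ms (4/7)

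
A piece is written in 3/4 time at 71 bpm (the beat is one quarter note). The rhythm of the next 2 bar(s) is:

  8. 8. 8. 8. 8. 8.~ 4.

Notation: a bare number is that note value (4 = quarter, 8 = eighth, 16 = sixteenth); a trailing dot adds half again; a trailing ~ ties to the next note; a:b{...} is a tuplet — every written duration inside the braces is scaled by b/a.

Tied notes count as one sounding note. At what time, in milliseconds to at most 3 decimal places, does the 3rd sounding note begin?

note 3 onset = 3/2b = 1267.606ms

1. 0.0ms @ 0 + 633.803ms (3/4)
2. 633.803ms @ 3/4 + 633.803ms (3/4)
3. 1267.606ms @ 3/2 + 633.803ms (3/4)
4. 1901.408ms @ 9/4 + 633.803ms (3/4)
5. 2535.211ms @ 3 + 633.803ms (3/4)
6. 3169.014ms @ 15/4 + 1901.408ms (9/4)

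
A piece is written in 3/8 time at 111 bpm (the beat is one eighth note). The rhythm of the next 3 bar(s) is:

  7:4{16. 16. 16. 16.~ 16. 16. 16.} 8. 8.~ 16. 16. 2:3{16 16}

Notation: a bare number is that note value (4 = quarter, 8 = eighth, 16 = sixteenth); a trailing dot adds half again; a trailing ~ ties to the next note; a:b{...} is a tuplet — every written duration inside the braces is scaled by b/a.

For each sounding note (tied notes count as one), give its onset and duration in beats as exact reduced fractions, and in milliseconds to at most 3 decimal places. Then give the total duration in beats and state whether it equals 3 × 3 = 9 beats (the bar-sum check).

1) 0.0ms=0b +231.66ms=3/7b
2) 231.66ms=3/7b +231.66ms=3/7b
3) 463.32ms=6/7b +231.66ms=3/7b
4) 694.981ms=9/7b +463.32ms=6/7b
5) 1158.301ms=15/7b +231.66ms=3/7b
6) 1389.961ms=18/7b +231.66ms=3/7b
7) 1621.622ms=3b +810.811ms=3/2b
8) 2432.432ms=9/2b +1216.216ms=9/4b
9) 3648.649ms=27/4b +405.405ms=3/4b
10) 4054.054ms=15/2b +405.405ms=3/4b
11) 4459.459ms=33/4b +405.405ms=3/4b
Σ=9b of 9 (111bpm 3/8) — PASS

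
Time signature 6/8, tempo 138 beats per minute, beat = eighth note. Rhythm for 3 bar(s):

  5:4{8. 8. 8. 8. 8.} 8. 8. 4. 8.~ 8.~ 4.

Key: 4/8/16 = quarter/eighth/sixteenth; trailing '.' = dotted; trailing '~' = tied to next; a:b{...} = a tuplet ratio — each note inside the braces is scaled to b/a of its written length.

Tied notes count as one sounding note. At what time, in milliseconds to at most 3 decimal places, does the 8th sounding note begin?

note 8 onset = 9b = 3913.043ms

1. 0.0ms @ 0 + 521.739ms (6/5)
2. 521.739ms @ 6/5 + 521.739ms (6/5)
3. 1043.478ms @ 12/5 + 521.739ms (6/5)
4. 1565.217ms @ 18/5 + 521.739ms (6/5)
5. 2086.957ms @ 24/5 + 521.739ms (6/5)
6. 2608.696ms @ 6 + 652.174ms (3/2)
7. 3260.87ms @ 15/2 + 652.174ms (3/2)
8. 3913.043ms @ 9 + 1304.348ms (3)
9. 5217.391ms @ 12 + 2608.696ms (6)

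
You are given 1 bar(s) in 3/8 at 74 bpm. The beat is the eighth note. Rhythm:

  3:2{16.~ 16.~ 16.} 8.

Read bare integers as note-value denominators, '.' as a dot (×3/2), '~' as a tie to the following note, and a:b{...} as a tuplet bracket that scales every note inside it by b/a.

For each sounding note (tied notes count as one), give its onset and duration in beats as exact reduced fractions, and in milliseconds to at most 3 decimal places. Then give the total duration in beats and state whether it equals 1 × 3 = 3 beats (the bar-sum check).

1) 0.0ms=0b +1216.216ms=3/2b
2) 1216.216ms=3/2b +1216.216ms=3/2b
Σ=3b of 3 (74bpm 3/8) — PASS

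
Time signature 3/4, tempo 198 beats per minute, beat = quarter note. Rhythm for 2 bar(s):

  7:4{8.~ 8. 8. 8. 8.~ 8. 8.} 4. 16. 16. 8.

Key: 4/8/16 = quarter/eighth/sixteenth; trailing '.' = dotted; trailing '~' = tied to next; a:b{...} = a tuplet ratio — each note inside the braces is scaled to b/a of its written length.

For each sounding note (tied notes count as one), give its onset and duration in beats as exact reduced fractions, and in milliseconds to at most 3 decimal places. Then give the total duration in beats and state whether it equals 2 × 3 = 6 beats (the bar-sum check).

1) 0.0ms=0b +259.74ms=6/7b
2) 259.74ms=6/7b +129.87ms=3/7b
3) 389.61ms=9/7b +129.87ms=3/7b
4) 519.481ms=12/7b +259.74ms=6/7b
5) 779.221ms=18/7b +129.87ms=3/7b
6) 909.091ms=3b +454.545ms=3/2b
7) 1363.636ms=9/2b +113.636ms=3/8b
8) 1477.273ms=39/8b +113.636ms=3/8b
9) 1590.909ms=21/4b +227.273ms=3/4b
Σ=6b of 6 (198bpm 3/4) — PASS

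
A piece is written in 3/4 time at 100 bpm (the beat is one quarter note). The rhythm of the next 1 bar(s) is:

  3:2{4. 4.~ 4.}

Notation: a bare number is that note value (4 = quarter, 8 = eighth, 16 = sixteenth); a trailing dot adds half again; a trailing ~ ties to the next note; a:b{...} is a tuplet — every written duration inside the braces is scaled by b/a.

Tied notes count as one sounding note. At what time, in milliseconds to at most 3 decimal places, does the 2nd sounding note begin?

1. 0.0ms @ 0 + 600.0ms (1)
2. 600.0ms @ 1 + 1200.0ms (2)

note 2 onset = 1b = 600.0ms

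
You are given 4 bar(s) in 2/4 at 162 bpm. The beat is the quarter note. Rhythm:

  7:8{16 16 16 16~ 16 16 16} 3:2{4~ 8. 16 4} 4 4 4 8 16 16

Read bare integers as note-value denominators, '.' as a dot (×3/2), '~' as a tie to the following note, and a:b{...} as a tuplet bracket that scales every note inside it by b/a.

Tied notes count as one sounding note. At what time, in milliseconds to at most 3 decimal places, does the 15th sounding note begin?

1. 0.0ms @ 0 + 105.82ms (2/7)
2. 105.82ms @ 2/7 + 105.82ms (2/7)
3. 211.64ms @ 4/7 + 105.82ms (2/7)
4. 317.46ms @ 6/7 + 211.64ms (4/7)
5. 529.101ms @ 10/7 + 105.82ms (2/7)
6. 634.921ms @ 12/7 + 105.82ms (2/7)
7. 740.741ms @ 2 + 432.099ms (7/6)
8. 1172.84ms @ 19/6 + 61.728ms (1/6)
9. 1234.568ms @ 10/3 + 246.914ms (2/3)
10. 1481.481ms @ 4 + 370.37ms (1)
11. 1851.852ms @ 5 + 370.37ms (1)
12. 2222.222ms @ 6 + 370.37ms (1)
13. 2592.593ms @ 7 + 185.185ms (1/2)
14. 2777.778ms @ 15/2 + 92.593ms (1/4)
15. 2870.37ms @ 31/4 + 92.593ms (1/4)

note 15 onset = 31/4b = 2870.37ms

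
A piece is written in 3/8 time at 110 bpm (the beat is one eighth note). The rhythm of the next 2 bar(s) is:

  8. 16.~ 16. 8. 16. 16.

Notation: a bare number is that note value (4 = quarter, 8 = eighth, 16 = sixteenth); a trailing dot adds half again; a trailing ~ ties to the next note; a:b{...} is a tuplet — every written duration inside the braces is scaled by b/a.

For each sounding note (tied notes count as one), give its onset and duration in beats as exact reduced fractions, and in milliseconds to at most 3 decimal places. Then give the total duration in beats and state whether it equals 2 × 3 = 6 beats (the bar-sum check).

1) 0.0ms=0b +818.182ms=3/2b
2) 818.182ms=3/2b +818.182ms=3/2b
3) 1636.364ms=3b +818.182ms=3/2b
4) 2454.545ms=9/2b +409.091ms=3/4b
5) 2863.636ms=21/4b +409.091ms=3/4b
Σ=6b of 6 (110bpm 3/8) — PASS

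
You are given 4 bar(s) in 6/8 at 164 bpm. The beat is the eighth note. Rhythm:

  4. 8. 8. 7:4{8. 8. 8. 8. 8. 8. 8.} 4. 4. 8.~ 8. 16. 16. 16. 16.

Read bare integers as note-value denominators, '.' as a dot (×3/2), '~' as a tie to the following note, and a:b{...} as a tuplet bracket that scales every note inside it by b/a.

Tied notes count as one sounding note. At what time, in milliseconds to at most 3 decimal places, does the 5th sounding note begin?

note 5 onset = 48/7b = 2508.711ms

1. 0.0ms @ 0 + 1097.561ms (3)
2. 1097.561ms @ 3 + 548.78ms (3/2)
3. 1646.341ms @ 9/2 + 548.78ms (3/2)
4. 2195.122ms @ 6 + 313.589ms (6/7)
5. 2508.711ms @ 48/7 + 313.589ms (6/7)
6. 2822.3ms @ 54/7 + 313.589ms (6/7)
7. 3135.889ms @ 60/7 + 313.589ms (6/7)
8. 3449.477ms @ 66/7 + 313.589ms (6/7)
9. 3763.066ms @ 72/7 + 313.589ms (6/7)
10. 4076.655ms @ 78/7 + 313.589ms (6/7)
11. 4390.244ms @ 12 + 1097.561ms (3)
12. 5487.805ms @ 15 + 1097.561ms (3)
13. 6585.366ms @ 18 + 1097.561ms (3)
14. 7682.927ms @ 21 + 274.39ms (3/4)
15. 7957.317ms @ 87/4 + 274.39ms (3/4)
16. 8231.707ms @ 45/2 + 274.39ms (3/4)
17. 8506.098ms @ 93/4 + 274.39ms (3/4)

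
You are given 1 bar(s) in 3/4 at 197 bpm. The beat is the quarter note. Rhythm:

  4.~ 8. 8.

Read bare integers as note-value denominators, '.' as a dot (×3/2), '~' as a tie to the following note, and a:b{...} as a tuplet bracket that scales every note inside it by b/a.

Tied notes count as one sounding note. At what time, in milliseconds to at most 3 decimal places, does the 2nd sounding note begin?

note 2 onset = 9/4b = 685.279ms

1. 0.0ms @ 0 + 685.279ms (9/4)
2. 685.279ms @ 9/4 + 228.426ms (3/4)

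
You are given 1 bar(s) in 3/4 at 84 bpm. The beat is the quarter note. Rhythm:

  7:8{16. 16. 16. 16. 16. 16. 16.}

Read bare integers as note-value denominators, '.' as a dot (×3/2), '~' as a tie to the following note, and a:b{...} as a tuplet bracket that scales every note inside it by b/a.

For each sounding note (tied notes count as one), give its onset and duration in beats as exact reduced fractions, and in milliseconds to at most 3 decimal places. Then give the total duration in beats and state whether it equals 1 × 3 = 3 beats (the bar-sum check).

1) 0.0ms=0b +306.122ms=3/7b
2) 306.122ms=3/7b +306.122ms=3/7b
3) 612.245ms=6/7b +306.122ms=3/7b
4) 918.367ms=9/7b +306.122ms=3/7b
5) 1224.49ms=12/7b +306.122ms=3/7b
6) 1530.612ms=15/7b +306.122ms=3/7b
7) 1836.735ms=18/7b +306.122ms=3/7b
Σ=3b of 3 (84bpm 3/4) — PASS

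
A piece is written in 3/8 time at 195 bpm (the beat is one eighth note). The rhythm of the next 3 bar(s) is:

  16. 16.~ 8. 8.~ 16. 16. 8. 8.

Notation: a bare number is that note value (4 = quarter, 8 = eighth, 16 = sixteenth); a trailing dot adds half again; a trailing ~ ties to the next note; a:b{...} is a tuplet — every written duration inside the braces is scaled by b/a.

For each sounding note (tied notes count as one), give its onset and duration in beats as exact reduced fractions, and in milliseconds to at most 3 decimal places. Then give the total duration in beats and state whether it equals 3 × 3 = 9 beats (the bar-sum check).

1) 0.0ms=0b +230.769ms=3/4b
2) 230.769ms=3/4b +692.308ms=9/4b
3) 923.077ms=3b +692.308ms=9/4b
4) 1615.385ms=21/4b +230.769ms=3/4b
5) 1846.154ms=6b +461.538ms=3/2b
6) 2307.692ms=15/2b +461.538ms=3/2b
Σ=9b of 9 (195bpm 3/8) — PASS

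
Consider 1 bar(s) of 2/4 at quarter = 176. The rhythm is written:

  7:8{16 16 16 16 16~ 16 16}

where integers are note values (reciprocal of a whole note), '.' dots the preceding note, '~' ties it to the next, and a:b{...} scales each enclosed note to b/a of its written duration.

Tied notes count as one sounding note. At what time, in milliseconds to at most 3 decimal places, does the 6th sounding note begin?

1. 0.0ms @ 0 + 97.403ms (2/7)
2. 97.403ms @ 2/7 + 97.403ms (2/7)
3. 194.805ms @ 4/7 + 97.403ms (2/7)
4. 292.208ms @ 6/7 + 97.403ms (2/7)
5. 389.61ms @ 8/7 + 194.805ms (4/7)
6. 584.416ms @ 12/7 + 97.403ms (2/7)

note 6 onset = 12/7b = 584.416ms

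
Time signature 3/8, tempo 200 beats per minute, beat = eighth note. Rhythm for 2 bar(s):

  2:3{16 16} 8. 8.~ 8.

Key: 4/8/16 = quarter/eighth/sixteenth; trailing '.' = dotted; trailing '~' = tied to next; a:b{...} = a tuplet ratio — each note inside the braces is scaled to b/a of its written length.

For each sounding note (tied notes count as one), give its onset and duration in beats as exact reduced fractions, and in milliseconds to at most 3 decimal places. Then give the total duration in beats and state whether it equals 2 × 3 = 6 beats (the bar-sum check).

1) 0.0ms=0b +225.0ms=3/4b
2) 225.0ms=3/4b +225.0ms=3/4b
3) 450.0ms=3/2b +450.0ms=3/2b
4) 900.0ms=3b +900.0ms=3b
Σ=6b of 6 (200bpm 3/8) — PASS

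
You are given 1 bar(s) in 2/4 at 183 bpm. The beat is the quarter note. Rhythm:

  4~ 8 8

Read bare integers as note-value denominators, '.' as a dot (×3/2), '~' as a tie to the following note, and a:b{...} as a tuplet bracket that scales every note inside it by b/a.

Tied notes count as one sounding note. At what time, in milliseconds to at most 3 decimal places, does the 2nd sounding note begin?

note 2 onset = 3/2b = 491.803ms

1. 0.0ms @ 0 + 491.803ms (3/2)
2. 491.803ms @ 3/2 + 163.934ms (1/2)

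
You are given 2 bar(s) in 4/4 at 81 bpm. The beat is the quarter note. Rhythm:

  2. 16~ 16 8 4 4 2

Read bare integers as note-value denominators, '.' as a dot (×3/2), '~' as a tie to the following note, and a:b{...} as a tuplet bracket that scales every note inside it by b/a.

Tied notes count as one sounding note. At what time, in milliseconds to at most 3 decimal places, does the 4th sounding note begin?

note 4 onset = 4b = 2962.963ms

1. 0.0ms @ 0 + 2222.222ms (3)
2. 2222.222ms @ 3 + 370.37ms (1/2)
3. 2592.593ms @ 7/2 + 370.37ms (1/2)
4. 2962.963ms @ 4 + 740.741ms (1)
5. 3703.704ms @ 5 + 740.741ms (1)
6. 4444.444ms @ 6 + 1481.481ms (2)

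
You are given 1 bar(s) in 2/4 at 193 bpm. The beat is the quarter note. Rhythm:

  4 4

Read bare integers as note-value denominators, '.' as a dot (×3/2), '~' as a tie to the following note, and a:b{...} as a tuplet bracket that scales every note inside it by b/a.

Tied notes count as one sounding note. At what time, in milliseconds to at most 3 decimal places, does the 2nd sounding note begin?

note 2 onset = 1b = 310.881ms

1. 0.0ms @ 0 + 310.881ms (1)
2. 310.881ms @ 1 + 310.881ms (1)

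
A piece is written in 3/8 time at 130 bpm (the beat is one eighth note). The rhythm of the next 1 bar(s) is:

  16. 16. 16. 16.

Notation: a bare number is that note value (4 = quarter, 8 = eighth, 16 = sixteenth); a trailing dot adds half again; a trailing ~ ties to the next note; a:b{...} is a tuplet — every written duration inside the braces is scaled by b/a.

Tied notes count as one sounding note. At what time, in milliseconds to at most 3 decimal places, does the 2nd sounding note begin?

1. 0.0ms @ 0 + 346.154ms (3/4)
2. 346.154ms @ 3/4 + 346.154ms (3/4)
3. 692.308ms @ 3/2 + 346.154ms (3/4)
4. 1038.462ms @ 9/4 + 346.154ms (3/4)

note 2 onset = 3/4b = 346.154ms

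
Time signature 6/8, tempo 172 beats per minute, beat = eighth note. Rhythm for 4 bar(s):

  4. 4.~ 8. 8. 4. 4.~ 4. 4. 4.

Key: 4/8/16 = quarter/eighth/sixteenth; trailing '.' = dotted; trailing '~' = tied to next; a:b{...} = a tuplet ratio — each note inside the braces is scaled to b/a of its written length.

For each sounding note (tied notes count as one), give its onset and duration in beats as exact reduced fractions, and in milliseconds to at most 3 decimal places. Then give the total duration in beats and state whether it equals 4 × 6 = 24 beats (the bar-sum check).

1) 0.0ms=0b +1046.512ms=3b
2) 1046.512ms=3b +1569.767ms=9/2b
3) 2616.279ms=15/2b +523.256ms=3/2b
4) 3139.535ms=9b +1046.512ms=3b
5) 4186.047ms=12b +2093.023ms=6b
6) 6279.07ms=18b +1046.512ms=3b
7) 7325.581ms=21b +1046.512ms=3b
Σ=24b of 24 (172bpm 6/8) — PASS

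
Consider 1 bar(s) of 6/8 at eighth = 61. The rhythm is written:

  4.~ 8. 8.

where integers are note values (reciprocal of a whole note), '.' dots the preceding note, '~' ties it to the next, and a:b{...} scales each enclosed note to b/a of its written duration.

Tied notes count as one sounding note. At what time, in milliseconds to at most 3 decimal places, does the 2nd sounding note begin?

note 2 onset = 9/2b = 4426.23ms

1. 0.0ms @ 0 + 4426.23ms (9/2)
2. 4426.23ms @ 9/2 + 1475.41ms (3/2)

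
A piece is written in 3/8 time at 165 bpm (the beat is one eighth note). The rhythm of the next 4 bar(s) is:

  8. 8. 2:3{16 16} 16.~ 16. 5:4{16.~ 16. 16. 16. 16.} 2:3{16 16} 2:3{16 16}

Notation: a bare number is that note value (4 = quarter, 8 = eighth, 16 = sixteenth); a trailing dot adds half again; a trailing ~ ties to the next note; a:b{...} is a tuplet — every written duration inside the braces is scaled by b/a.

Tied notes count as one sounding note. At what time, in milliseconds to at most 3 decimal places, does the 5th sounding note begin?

note 5 onset = 9/2b = 1636.364ms

1. 0.0ms @ 0 + 545.455ms (3/2)
2. 545.455ms @ 3/2 + 545.455ms (3/2)
3. 1090.909ms @ 3 + 272.727ms (3/4)
4. 1363.636ms @ 15/4 + 272.727ms (3/4)
5. 1636.364ms @ 9/2 + 545.455ms (3/2)
6. 2181.818ms @ 6 + 436.364ms (6/5)
7. 2618.182ms @ 36/5 + 218.182ms (3/5)
8. 2836.364ms @ 39/5 + 218.182ms (3/5)
9. 3054.545ms @ 42/5 + 218.182ms (3/5)
10. 3272.727ms @ 9 + 272.727ms (3/4)
11. 3545.455ms @ 39/4 + 272.727ms (3/4)
12. 3818.182ms @ 21/2 + 272.727ms (3/4)
13. 4090.909ms @ 45/4 + 272.727ms (3/4)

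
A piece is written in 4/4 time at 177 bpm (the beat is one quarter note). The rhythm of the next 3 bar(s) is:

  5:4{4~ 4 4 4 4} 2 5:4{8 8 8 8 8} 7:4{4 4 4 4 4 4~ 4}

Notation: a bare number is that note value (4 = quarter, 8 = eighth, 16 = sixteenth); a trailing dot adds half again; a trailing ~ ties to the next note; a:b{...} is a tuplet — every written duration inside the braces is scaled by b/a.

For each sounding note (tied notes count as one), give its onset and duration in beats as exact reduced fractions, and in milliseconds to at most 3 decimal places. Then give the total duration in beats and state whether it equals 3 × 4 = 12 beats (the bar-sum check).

1) 0.0ms=0b +542.373ms=8/5b
2) 542.373ms=8/5b +271.186ms=4/5b
3) 813.559ms=12/5b +271.186ms=4/5b
4) 1084.746ms=16/5b +271.186ms=4/5b
5) 1355.932ms=4b +677.966ms=2b
6) 2033.898ms=6b +135.593ms=2/5b
7) 2169.492ms=32/5b +135.593ms=2/5b
8) 2305.085ms=34/5b +135.593ms=2/5b
9) 2440.678ms=36/5b +135.593ms=2/5b
10) 2576.271ms=38/5b +135.593ms=2/5b
11) 2711.864ms=8b +193.705ms=4/7b
12) 2905.569ms=60/7b +193.705ms=4/7b
13) 3099.274ms=64/7b +193.705ms=4/7b
14) 3292.978ms=68/7b +193.705ms=4/7b
15) 3486.683ms=72/7b +193.705ms=4/7b
16) 3680.387ms=76/7b +387.409ms=8/7b
Σ=12b of 12 (177bpm 4/4) — PASS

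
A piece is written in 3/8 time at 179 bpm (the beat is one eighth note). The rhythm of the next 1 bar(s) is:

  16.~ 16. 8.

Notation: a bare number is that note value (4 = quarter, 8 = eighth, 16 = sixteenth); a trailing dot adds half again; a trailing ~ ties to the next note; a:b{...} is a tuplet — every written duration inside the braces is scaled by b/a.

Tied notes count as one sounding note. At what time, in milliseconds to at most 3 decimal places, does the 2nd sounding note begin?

1. 0.0ms @ 0 + 502.793ms (3/2)
2. 502.793ms @ 3/2 + 502.793ms (3/2)

note 2 onset = 3/2b = 502.793ms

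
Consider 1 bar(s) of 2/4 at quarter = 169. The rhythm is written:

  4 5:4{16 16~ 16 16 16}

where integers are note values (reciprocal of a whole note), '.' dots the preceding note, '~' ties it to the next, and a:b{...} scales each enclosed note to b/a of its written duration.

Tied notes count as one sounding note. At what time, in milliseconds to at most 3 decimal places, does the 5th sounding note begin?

note 5 onset = 9/5b = 639.053ms

1. 0.0ms @ 0 + 355.03ms (1)
2. 355.03ms @ 1 + 71.006ms (1/5)
3. 426.036ms @ 6/5 + 142.012ms (2/5)
4. 568.047ms @ 8/5 + 71.006ms (1/5)
5. 639.053ms @ 9/5 + 71.006ms (1/5)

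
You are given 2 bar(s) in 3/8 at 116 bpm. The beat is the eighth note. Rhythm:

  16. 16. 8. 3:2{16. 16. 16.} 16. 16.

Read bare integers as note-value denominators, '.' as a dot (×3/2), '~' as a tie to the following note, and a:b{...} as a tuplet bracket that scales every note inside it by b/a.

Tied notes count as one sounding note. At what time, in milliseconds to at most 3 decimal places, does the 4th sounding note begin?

1. 0.0ms @ 0 + 387.931ms (3/4)
2. 387.931ms @ 3/4 + 387.931ms (3/4)
3. 775.862ms @ 3/2 + 775.862ms (3/2)
4. 1551.724ms @ 3 + 258.621ms (1/2)
5. 1810.345ms @ 7/2 + 258.621ms (1/2)
6. 2068.966ms @ 4 + 258.621ms (1/2)
7. 2327.586ms @ 9/2 + 387.931ms (3/4)
8. 2715.517ms @ 21/4 + 387.931ms (3/4)

note 4 onset = 3b = 1551.724ms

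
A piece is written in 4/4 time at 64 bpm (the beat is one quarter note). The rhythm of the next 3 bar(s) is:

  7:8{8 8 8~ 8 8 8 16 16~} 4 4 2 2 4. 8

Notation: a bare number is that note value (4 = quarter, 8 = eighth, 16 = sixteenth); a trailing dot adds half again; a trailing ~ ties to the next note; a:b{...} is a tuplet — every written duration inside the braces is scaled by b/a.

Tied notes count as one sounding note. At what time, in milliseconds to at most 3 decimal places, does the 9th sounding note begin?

1. 0.0ms @ 0 + 535.714ms (4/7)
2. 535.714ms @ 4/7 + 535.714ms (4/7)
3. 1071.429ms @ 8/7 + 1071.429ms (8/7)
4. 2142.857ms @ 16/7 + 535.714ms (4/7)
5. 2678.571ms @ 20/7 + 535.714ms (4/7)
6. 3214.286ms @ 24/7 + 267.857ms (2/7)
7. 3482.143ms @ 26/7 + 1205.357ms (9/7)
8. 4687.5ms @ 5 + 937.5ms (1)
9. 5625.0ms @ 6 + 1875.0ms (2)
10. 7500.0ms @ 8 + 1875.0ms (2)
11. 9375.0ms @ 10 + 1406.25ms (3/2)
12. 10781.25ms @ 23/2 + 468.75ms (1/2)

note 9 onset = 6b = 5625.0ms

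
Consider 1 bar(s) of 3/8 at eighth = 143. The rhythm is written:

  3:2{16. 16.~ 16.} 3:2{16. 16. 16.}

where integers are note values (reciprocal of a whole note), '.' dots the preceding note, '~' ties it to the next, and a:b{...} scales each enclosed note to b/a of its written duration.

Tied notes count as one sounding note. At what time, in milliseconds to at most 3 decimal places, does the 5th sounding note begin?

1. 0.0ms @ 0 + 209.79ms (1/2)
2. 209.79ms @ 1/2 + 419.58ms (1)
3. 629.371ms @ 3/2 + 209.79ms (1/2)
4. 839.161ms @ 2 + 209.79ms (1/2)
5. 1048.951ms @ 5/2 + 209.79ms (1/2)

note 5 onset = 5/2b = 1048.951ms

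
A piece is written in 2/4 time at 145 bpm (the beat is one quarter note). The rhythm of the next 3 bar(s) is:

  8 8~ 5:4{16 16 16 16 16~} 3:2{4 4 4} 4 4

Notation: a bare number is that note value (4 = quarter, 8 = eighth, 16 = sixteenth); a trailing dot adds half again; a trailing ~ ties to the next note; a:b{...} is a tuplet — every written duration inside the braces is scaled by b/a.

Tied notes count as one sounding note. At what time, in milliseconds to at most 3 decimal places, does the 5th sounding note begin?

1. 0.0ms @ 0 + 206.897ms (1/2)
2. 206.897ms @ 1/2 + 289.655ms (7/10)
3. 496.552ms @ 6/5 + 82.759ms (1/5)
4. 579.31ms @ 7/5 + 82.759ms (1/5)
5. 662.069ms @ 8/5 + 82.759ms (1/5)
6. 744.828ms @ 9/5 + 358.621ms (13/15)
7. 1103.448ms @ 8/3 + 275.862ms (2/3)
8. 1379.31ms @ 10/3 + 275.862ms (2/3)
9. 1655.172ms @ 4 + 413.793ms (1)
10. 2068.966ms @ 5 + 413.793ms (1)

note 5 onset = 8/5b = 662.069ms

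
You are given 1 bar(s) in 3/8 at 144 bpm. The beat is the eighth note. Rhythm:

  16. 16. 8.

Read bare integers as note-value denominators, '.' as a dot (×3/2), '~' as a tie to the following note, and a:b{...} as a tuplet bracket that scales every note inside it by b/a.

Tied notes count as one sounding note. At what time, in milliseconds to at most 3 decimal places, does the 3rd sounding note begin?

1. 0.0ms @ 0 + 312.5ms (3/4)
2. 312.5ms @ 3/4 + 312.5ms (3/4)
3. 625.0ms @ 3/2 + 625.0ms (3/2)

note 3 onset = 3/2b = 625.0ms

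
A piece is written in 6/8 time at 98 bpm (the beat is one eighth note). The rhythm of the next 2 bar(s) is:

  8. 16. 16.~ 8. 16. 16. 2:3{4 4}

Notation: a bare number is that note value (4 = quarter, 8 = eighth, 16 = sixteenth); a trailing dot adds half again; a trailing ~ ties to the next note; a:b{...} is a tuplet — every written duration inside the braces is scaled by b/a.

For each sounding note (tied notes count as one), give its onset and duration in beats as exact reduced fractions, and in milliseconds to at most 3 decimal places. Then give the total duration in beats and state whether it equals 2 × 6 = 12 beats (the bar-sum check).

1) 0.0ms=0b +918.367ms=3/2b
2) 918.367ms=3/2b +459.184ms=3/4b
3) 1377.551ms=9/4b +1377.551ms=9/4b
4) 2755.102ms=9/2b +459.184ms=3/4b
5) 3214.286ms=21/4b +459.184ms=3/4b
6) 3673.469ms=6b +1836.735ms=3b
7) 5510.204ms=9b +1836.735ms=3b
Σ=12b of 12 (98bpm 6/8) — PASS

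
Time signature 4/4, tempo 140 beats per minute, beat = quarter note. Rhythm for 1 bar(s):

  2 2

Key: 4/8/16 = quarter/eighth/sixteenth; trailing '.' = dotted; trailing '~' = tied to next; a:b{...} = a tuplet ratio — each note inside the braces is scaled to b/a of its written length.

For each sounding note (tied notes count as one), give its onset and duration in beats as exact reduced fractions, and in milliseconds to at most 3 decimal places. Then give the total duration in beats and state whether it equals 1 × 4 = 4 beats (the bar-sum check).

1) 0.0ms=0b +857.143ms=2b
2) 857.143ms=2b +857.143ms=2b
Σ=4b of 4 (140bpm 4/4) — PASS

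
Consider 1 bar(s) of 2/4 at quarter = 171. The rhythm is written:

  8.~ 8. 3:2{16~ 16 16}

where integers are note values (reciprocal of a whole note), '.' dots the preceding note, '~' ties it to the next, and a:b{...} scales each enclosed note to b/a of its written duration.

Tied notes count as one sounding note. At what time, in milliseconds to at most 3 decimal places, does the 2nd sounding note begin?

note 2 onset = 3/2b = 526.316ms

1. 0.0ms @ 0 + 526.316ms (3/2)
2. 526.316ms @ 3/2 + 116.959ms (1/3)
3. 643.275ms @ 11/6 + 58.48ms (1/6)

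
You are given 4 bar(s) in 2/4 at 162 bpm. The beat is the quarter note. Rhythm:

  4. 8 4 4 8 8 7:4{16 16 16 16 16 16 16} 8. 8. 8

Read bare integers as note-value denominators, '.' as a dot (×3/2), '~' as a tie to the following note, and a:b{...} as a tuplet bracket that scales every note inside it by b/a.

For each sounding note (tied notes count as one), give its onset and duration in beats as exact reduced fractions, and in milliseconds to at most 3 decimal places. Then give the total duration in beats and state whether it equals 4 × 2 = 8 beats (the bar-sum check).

1) 0.0ms=0b +555.556ms=3/2b
2) 555.556ms=3/2b +185.185ms=1/2b
3) 740.741ms=2b +370.37ms=1b
4) 1111.111ms=3b +370.37ms=1b
5) 1481.481ms=4b +185.185ms=1/2b
6) 1666.667ms=9/2b +185.185ms=1/2b
7) 1851.852ms=5b +52.91ms=1/7b
8) 1904.762ms=36/7b +52.91ms=1/7b
9) 1957.672ms=37/7b +52.91ms=1/7b
10) 2010.582ms=38/7b +52.91ms=1/7b
11) 2063.492ms=39/7b +52.91ms=1/7b
12) 2116.402ms=40/7b +52.91ms=1/7b
13) 2169.312ms=41/7b +52.91ms=1/7b
14) 2222.222ms=6b +277.778ms=3/4b
15) 2500.0ms=27/4b +277.778ms=3/4b
16) 2777.778ms=15/2b +185.185ms=1/2b
Σ=8b of 8 (162bpm 2/4) — PASS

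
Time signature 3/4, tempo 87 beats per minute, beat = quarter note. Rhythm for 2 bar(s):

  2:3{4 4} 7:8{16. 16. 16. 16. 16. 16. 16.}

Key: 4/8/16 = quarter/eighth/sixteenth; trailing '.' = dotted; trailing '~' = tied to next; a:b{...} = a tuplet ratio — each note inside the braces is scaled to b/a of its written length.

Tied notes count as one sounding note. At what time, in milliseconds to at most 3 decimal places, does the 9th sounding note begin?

1. 0.0ms @ 0 + 1034.483ms (3/2)
2. 1034.483ms @ 3/2 + 1034.483ms (3/2)
3. 2068.966ms @ 3 + 295.567ms (3/7)
4. 2364.532ms @ 24/7 + 295.567ms (3/7)
5. 2660.099ms @ 27/7 + 295.567ms (3/7)
6. 2955.665ms @ 30/7 + 295.567ms (3/7)
7. 3251.232ms @ 33/7 + 295.567ms (3/7)
8. 3546.798ms @ 36/7 + 295.567ms (3/7)
9. 3842.365ms @ 39/7 + 295.567ms (3/7)

note 9 onset = 39/7b = 3842.365ms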